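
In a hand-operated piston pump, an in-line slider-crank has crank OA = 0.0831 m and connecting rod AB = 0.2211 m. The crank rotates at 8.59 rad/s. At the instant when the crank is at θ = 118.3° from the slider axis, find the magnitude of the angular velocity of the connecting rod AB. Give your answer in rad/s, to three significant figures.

ω = 8.59 rad/s
The rod makes angle φ with the slider axis where L sinφ = r sinθ; differentiating, L cosφ·φ̇ = r ω cosθ.
L cosφ = √(L² − r² sin²θ) = 0.20864 m.
|ω_rod| = r ω |cosθ| / √(L² − r² sin²θ) = 0.0831·8.59·0.47409/0.20864 = 1.622 rad/s.

1.62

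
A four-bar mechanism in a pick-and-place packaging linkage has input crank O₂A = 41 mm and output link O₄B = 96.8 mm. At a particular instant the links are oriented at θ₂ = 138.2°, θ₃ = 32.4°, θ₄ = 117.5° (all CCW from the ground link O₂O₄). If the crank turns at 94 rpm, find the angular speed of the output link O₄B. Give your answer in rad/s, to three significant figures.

4.03

ω₂ = 9.844 rad/s (from 94 rpm).
Differentiating the loop-closure r₂e^{iθ₂}+r₃e^{iθ₃}=r₁+r₄e^{iθ₄} gives r₂ω₂e^{iθ₂}+r₃ω₃e^{iθ₃}=r₄ω₄e^{iθ₄}.
Eliminating the other unknown: ω₄ = r₂ω₂ sin(θ₂−θ₃) / [r₄ sin(θ₄−θ₃)].
Numerator sine = +0.96222; denominator sine = +0.99635.
Result = 0.041·9.844·(+0.96222) / (0.0968·(+0.99635)) = +4.0265 rad/s; magnitude 4.0265 rad/s.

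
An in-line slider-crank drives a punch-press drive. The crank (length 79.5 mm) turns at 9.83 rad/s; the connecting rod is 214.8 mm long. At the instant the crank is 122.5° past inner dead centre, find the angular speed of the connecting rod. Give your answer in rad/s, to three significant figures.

ω = 9.83 rad/s
The rod makes angle φ with the slider axis where L sinφ = r sinθ; differentiating, L cosφ·φ̇ = r ω cosθ.
L cosφ = √(L² − r² sin²θ) = 0.20407 m.
|ω_rod| = r ω |cosθ| / √(L² − r² sin²θ) = 0.0795·9.83·0.53730/0.20407 = 2.0576 rad/s.

2.06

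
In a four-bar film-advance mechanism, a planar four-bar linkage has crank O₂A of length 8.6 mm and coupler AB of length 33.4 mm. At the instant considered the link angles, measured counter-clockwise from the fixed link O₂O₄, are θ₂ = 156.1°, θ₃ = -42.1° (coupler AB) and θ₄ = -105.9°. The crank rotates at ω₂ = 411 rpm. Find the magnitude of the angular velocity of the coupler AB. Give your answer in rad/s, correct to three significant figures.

12.2

ω₂ = 43.04 rad/s (from 411 rpm).
Differentiating the loop-closure r₂e^{iθ₂}+r₃e^{iθ₃}=r₁+r₄e^{iθ₄} gives r₂ω₂e^{iθ₂}+r₃ω₃e^{iθ₃}=r₄ω₄e^{iθ₄}.
Eliminating the other unknown: ω₃ = r₂ω₂ sin(θ₄−θ₂) / [r₃ sin(θ₃−θ₄)].
Numerator sine = +0.99027; denominator sine = +0.89726.
Result = 0.0086·43.04·(+0.99027) / (0.0334·(+0.89726)) = +12.231 rad/s; magnitude 12.231 rad/s.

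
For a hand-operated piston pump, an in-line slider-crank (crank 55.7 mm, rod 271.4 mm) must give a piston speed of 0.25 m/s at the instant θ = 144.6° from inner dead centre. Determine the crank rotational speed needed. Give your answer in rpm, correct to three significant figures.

89.0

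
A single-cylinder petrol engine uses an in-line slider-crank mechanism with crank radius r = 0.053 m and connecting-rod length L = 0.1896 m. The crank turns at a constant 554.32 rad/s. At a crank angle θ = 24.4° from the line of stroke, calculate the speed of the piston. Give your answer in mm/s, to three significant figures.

15200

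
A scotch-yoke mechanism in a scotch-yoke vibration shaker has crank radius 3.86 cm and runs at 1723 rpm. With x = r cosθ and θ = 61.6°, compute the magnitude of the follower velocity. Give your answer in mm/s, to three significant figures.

6130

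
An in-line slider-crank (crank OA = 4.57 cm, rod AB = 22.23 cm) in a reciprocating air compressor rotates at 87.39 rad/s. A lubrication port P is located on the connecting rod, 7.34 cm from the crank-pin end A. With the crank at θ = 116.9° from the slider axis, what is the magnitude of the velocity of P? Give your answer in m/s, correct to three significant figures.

ω = 87.39 rad/s.  Crank-pin speed |V_A| = rω = 3.9937 m/s, perpendicular to OA.
Rod angle: sinφ = −(r/L) sinθ ⇒ φ = -10.564°; ω_rod = −rω cosθ/√(L²−r²sin²θ) = +8.2683 rad/s.
V_P = V_A + ω_rod × AP, with AP = 0.0734 m along the rod.
Components: V_Px = −rω sinθ − a·ω_rod·sinφ = -3.4503 m/s;  V_Py = rω cosθ + a·ω_rod·cosφ = -1.2103 m/s.
|V_P| = √(V_Px² + V_Py²) = 3.6564 m/s.

3.66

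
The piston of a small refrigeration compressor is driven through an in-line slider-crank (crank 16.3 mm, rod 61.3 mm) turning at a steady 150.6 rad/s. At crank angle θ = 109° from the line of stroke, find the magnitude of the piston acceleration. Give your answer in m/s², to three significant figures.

200

ω = 150.6 rad/s
x(θ) = r cosθ + √(L² − r² sin²θ); with ω constant, a = ω²·d²x/dθ².
d²x/dθ² = −r cosθ − r²(cos2θ)/√u − r⁴ sin²2θ/(4u^{3/2}),  u = L² − r² sin²θ = 0.00352016 m².
Substituting r = 0.0163 m, L = 0.0613 m, θ = 109°: d²x/dθ² = +0.0088035 m.
a = ω²·d²x/dθ² = (150.6)²·(+0.0088035) = +199.67 m/s²;  |a| = 199.67 m/s².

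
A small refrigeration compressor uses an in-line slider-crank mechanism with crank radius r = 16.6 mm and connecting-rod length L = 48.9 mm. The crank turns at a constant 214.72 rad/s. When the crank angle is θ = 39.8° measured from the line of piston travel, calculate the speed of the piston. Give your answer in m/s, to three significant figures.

2.89

ω = 214.7 rad/s
For an in-line slider-crank, x = r cosθ + √(L² − r² sin²θ), so v = −rω sinθ·[1 + r cosθ/√(L² − r² sin²θ)].
With r = 0.0166 m, L = 0.0489 m, θ = 39.8°: √(L² − r² sin²θ) = 0.047732 m.
v = −0.0166·214.7·0.64011·[1 + 0.0166·0.76828/0.047732] = -2.8912 m/s.
|v| = 2.8912 m/s.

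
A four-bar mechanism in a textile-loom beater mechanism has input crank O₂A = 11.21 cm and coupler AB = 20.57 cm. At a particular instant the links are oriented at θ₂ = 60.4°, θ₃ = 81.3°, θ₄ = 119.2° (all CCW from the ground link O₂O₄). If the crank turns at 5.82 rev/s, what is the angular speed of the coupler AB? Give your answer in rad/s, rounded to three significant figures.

ω₂ = 36.57 rad/s (from 5.82 rev/s).
Differentiating the loop-closure r₂e^{iθ₂}+r₃e^{iθ₃}=r₁+r₄e^{iθ₄} gives r₂ω₂e^{iθ₂}+r₃ω₃e^{iθ₃}=r₄ω₄e^{iθ₄}.
Eliminating the other unknown: ω₃ = r₂ω₂ sin(θ₄−θ₂) / [r₃ sin(θ₃−θ₄)].
Numerator sine = +0.85536; denominator sine = -0.61429.
Result = 0.1121·36.57·(+0.85536) / (0.2057·(-0.61429)) = -27.75 rad/s; magnitude 27.75 rad/s.

27.7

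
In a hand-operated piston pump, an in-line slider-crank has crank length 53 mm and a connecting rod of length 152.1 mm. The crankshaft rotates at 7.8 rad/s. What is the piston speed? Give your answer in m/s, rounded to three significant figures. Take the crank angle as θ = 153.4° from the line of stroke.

ω = 7.8 rad/s
For an in-line slider-crank, x = r cosθ + √(L² − r² sin²θ), so v = −rω sinθ·[1 + r cosθ/√(L² − r² sin²θ)].
With r = 0.053 m, L = 0.1521 m, θ = 153.4°: √(L² − r² sin²θ) = 0.15024 m.
v = −0.053·7.8·0.44776·[1 + 0.053·-0.89415/0.15024] = -0.12672 m/s.
|v| = 0.12672 m/s.

0.127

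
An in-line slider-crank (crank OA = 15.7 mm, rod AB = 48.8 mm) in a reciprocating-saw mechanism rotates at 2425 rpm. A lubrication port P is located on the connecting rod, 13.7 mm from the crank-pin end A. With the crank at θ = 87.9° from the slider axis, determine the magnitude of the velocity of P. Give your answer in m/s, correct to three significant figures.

4.00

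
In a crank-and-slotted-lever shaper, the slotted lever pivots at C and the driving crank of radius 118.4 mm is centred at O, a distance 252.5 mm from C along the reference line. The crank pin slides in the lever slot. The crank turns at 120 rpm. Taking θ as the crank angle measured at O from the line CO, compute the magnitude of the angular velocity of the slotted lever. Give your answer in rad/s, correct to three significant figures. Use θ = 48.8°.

ω = 12.57 rad/s (from 120 rpm).
Crank pin A relative to C: A = (d + r cosθ, r sinθ); lever angle φ = atan2(r sinθ, d + r cosθ).
Differentiating tanφ: φ̇ = rω(d cosθ + r)/(d² + r² + 2dr cosθ).
d² + r² + 2dr cosθ = |CA|² = 0.117159 m²;  d cosθ + r = +0.28472 m.
|ω_lever| = |0.1184·12.57·+0.28472| / 0.117159 = 3.6158 rad/s.

3.62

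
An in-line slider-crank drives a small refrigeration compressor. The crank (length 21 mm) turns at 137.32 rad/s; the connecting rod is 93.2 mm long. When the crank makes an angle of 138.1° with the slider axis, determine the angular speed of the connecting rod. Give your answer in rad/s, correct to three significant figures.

ω = 137.3 rad/s
The rod makes angle φ with the slider axis where L sinφ = r sinθ; differentiating, L cosφ·φ̇ = r ω cosθ.
L cosφ = √(L² − r² sin²θ) = 0.092139 m.
|ω_rod| = r ω |cosθ| / √(L² − r² sin²θ) = 0.021·137.3·0.74431/0.092139 = 23.295 rad/s.

23.3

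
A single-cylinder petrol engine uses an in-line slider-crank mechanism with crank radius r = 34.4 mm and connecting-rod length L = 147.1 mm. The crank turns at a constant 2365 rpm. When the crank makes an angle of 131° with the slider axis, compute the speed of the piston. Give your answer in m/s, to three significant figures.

ω = 2π·2365/60 = 247.7 rad/s
For an in-line slider-crank, x = r cosθ + √(L² − r² sin²θ), so v = −rω sinθ·[1 + r cosθ/√(L² − r² sin²θ)].
With r = 0.0344 m, L = 0.1471 m, θ = 131°: √(L² − r² sin²θ) = 0.14479 m.
v = −0.0344·247.7·0.75471·[1 + 0.0344·-0.65606/0.14479] = -5.4276 m/s.
|v| = 5.4276 m/s.

5.43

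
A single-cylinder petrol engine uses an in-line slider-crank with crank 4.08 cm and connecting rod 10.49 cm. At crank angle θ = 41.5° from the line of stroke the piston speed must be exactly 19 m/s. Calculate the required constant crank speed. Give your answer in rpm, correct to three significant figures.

5160

For an in-line slider-crank, |v_piston| = rω|sinθ|·[1 + r cosθ/√(L² − r² sin²θ)].
With r = 0.0408 m, L = 0.1049 m, θ = 41.5°: the bracketed kinematic factor |dx/dθ| = 0.035186 m.
ω = v/|dx/dθ| = 19/0.035186 = 540 rad/s.
N = 60ω/(2π) = 5156.6 rpm.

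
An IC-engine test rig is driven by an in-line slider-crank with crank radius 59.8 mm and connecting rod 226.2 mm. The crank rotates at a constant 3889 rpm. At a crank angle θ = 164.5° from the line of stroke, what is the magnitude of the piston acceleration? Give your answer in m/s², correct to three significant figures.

ω = 2π·3889/60 = 407.3 rad/s
x(θ) = r cosθ + √(L² − r² sin²θ); with ω constant, a = ω²·d²x/dθ².
d²x/dθ² = −r cosθ − r²(cos2θ)/√u − r⁴ sin²2θ/(4u^{3/2}),  u = L² − r² sin²θ = 0.0509111 m².
Substituting r = 0.0598 m, L = 0.2262 m, θ = 164.5°: d²x/dθ² = +0.043966 m.
a = ω²·d²x/dθ² = (407.3)²·(+0.043966) = +7292.1 m/s²;  |a| = 7292.1 m/s².

7290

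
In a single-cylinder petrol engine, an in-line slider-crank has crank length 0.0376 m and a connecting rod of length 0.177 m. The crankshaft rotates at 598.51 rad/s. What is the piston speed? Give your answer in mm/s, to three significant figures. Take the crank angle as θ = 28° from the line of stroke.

ω = 598.5 rad/s
For an in-line slider-crank, x = r cosθ + √(L² − r² sin²θ), so v = −rω sinθ·[1 + r cosθ/√(L² − r² sin²θ)].
With r = 0.0376 m, L = 0.177 m, θ = 28°: √(L² − r² sin²θ) = 0.17612 m.
v = −0.0376·598.5·0.46947·[1 + 0.0376·0.88295/0.17612] = -12.557 m/s.
|v| = 12.557 m/s = 12557 mm/s.

12600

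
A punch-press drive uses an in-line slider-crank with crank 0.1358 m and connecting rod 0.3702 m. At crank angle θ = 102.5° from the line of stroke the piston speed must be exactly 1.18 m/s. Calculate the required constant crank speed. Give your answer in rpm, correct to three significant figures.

92.9

For an in-line slider-crank, |v_piston| = rω|sinθ|·[1 + r cosθ/√(L² − r² sin²θ)].
With r = 0.1358 m, L = 0.3702 m, θ = 102.5°: the bracketed kinematic factor |dx/dθ| = 0.12131 m.
ω = v/|dx/dθ| = 1.18/0.12131 = 9.7274 rad/s.
N = 60ω/(2π) = 92.89 rpm.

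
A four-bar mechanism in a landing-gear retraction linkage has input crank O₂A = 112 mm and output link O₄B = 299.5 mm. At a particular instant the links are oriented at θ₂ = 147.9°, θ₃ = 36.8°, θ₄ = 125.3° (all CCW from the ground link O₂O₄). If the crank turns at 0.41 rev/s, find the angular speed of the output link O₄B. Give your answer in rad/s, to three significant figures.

ω₂ = 2.576 rad/s (from 0.41 rev/s).
Differentiating the loop-closure r₂e^{iθ₂}+r₃e^{iθ₃}=r₁+r₄e^{iθ₄} gives r₂ω₂e^{iθ₂}+r₃ω₃e^{iθ₃}=r₄ω₄e^{iθ₄}.
Eliminating the other unknown: ω₄ = r₂ω₂ sin(θ₂−θ₃) / [r₄ sin(θ₄−θ₃)].
Numerator sine = +0.93295; denominator sine = +0.99966.
Result = 0.112·2.576·(+0.93295) / (0.2995·(+0.99966)) = +0.89907 rad/s; magnitude 0.89907 rad/s.

0.899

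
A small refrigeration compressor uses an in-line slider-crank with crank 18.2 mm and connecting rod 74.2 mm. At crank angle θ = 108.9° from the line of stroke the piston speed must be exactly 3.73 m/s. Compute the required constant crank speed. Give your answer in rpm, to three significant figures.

For an in-line slider-crank, |v_piston| = rω|sinθ|·[1 + r cosθ/√(L² − r² sin²θ)].
With r = 0.0182 m, L = 0.0742 m, θ = 108.9°: the bracketed kinematic factor |dx/dθ| = 0.015812 m.
ω = v/|dx/dθ| = 3.73/0.015812 = 235.89 rad/s.
N = 60ω/(2π) = 2252.6 rpm.

2250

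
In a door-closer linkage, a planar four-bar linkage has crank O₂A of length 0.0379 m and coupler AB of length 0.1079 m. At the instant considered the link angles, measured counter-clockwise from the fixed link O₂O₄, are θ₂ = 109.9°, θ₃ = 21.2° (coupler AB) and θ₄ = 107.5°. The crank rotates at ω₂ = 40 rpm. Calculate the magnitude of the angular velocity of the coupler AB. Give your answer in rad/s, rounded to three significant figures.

0.0617

ω₂ = 4.189 rad/s (from 40 rpm).
Differentiating the loop-closure r₂e^{iθ₂}+r₃e^{iθ₃}=r₁+r₄e^{iθ₄} gives r₂ω₂e^{iθ₂}+r₃ω₃e^{iθ₃}=r₄ω₄e^{iθ₄}.
Eliminating the other unknown: ω₃ = r₂ω₂ sin(θ₄−θ₂) / [r₃ sin(θ₃−θ₄)].
Numerator sine = -0.04188; denominator sine = -0.99792.
Result = 0.0379·4.189·(-0.04188) / (0.1079·(-0.99792)) = +0.061741 rad/s; magnitude 0.061741 rad/s.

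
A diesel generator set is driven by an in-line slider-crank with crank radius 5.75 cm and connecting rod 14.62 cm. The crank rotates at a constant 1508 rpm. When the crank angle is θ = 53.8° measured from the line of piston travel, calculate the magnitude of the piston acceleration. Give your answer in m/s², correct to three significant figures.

690

ω = 2π·1508/60 = 157.9 rad/s
x(θ) = r cosθ + √(L² − r² sin²θ); with ω constant, a = ω²·d²x/dθ².
d²x/dθ² = −r cosθ − r²(cos2θ)/√u − r⁴ sin²2θ/(4u^{3/2}),  u = L² − r² sin²θ = 0.0192215 m².
Substituting r = 0.0575 m, L = 0.1462 m, θ = 53.8°: d²x/dθ² = -0.027681 m.
a = ω²·d²x/dθ² = (157.9)²·(-0.027681) = -690.3 m/s²;  |a| = 690.3 m/s².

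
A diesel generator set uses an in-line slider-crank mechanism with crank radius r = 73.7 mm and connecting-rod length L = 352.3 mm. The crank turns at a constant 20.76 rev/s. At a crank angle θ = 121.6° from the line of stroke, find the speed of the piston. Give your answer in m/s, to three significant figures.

ω = 2π·20.8 = 130.4 rad/s
For an in-line slider-crank, x = r cosθ + √(L² − r² sin²θ), so v = −rω sinθ·[1 + r cosθ/√(L² − r² sin²θ)].
With r = 0.0737 m, L = 0.3523 m, θ = 121.6°: √(L² − r² sin²θ) = 0.34666 m.
v = −0.0737·130.4·0.85173·[1 + 0.0737·-0.52399/0.34666] = -7.2758 m/s.
|v| = 7.2758 m/s.

7.28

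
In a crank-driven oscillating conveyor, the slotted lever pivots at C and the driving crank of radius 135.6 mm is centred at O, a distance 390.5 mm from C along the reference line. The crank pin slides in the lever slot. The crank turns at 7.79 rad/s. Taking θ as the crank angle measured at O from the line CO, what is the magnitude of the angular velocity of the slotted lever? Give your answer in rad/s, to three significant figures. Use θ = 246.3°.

0.176

ω = 7.79 rad/s
Crank pin A relative to C: A = (d + r cosθ, r sinθ); lever angle φ = atan2(r sinθ, d + r cosθ).
Differentiating tanφ: φ̇ = rω(d cosθ + r)/(d² + r² + 2dr cosθ).
d² + r² + 2dr cosθ = |CA|² = 0.12831 m²;  d cosθ + r = -0.021361 m.
|ω_lever| = |0.1356·7.79·-0.021361| / 0.12831 = 0.17585 rad/s.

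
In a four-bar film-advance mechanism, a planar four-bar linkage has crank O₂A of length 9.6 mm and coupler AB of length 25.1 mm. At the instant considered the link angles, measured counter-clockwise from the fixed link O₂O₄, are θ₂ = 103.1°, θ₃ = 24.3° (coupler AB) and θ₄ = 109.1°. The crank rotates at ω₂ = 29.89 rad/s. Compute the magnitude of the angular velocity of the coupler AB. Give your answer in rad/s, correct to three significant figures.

1.20

ω₂ = 29.89 rad/s
Differentiating the loop-closure r₂e^{iθ₂}+r₃e^{iθ₃}=r₁+r₄e^{iθ₄} gives r₂ω₂e^{iθ₂}+r₃ω₃e^{iθ₃}=r₄ω₄e^{iθ₄}.
Eliminating the other unknown: ω₃ = r₂ω₂ sin(θ₄−θ₂) / [r₃ sin(θ₃−θ₄)].
Numerator sine = +0.10453; denominator sine = -0.99588.
Result = 0.0096·29.89·(+0.10453) / (0.0251·(-0.99588)) = -1.1999 rad/s; magnitude 1.1999 rad/s.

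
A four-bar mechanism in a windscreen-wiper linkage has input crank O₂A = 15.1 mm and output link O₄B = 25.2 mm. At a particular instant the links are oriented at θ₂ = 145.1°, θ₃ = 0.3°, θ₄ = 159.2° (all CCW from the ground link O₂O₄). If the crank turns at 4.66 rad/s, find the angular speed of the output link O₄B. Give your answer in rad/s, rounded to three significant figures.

ω₂ = 4.66 rad/s
Differentiating the loop-closure r₂e^{iθ₂}+r₃e^{iθ₃}=r₁+r₄e^{iθ₄} gives r₂ω₂e^{iθ₂}+r₃ω₃e^{iθ₃}=r₄ω₄e^{iθ₄}.
Eliminating the other unknown: ω₄ = r₂ω₂ sin(θ₂−θ₃) / [r₄ sin(θ₄−θ₃)].
Numerator sine = +0.57643; denominator sine = +0.36000.
Result = 0.0151·4.66·(+0.57643) / (0.0252·(+0.36000)) = +4.4711 rad/s; magnitude 4.4711 rad/s.

4.47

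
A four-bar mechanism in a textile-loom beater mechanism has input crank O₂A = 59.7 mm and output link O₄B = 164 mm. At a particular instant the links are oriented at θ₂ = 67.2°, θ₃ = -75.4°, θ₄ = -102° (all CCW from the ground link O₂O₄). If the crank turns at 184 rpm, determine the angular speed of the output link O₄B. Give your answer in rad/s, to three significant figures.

9.51

ω₂ = 19.27 rad/s (from 184 rpm).
Differentiating the loop-closure r₂e^{iθ₂}+r₃e^{iθ₃}=r₁+r₄e^{iθ₄} gives r₂ω₂e^{iθ₂}+r₃ω₃e^{iθ₃}=r₄ω₄e^{iθ₄}.
Eliminating the other unknown: ω₄ = r₂ω₂ sin(θ₂−θ₃) / [r₄ sin(θ₄−θ₃)].
Numerator sine = +0.60738; denominator sine = -0.44776.
Result = 0.0597·19.27·(+0.60738) / (0.164·(-0.44776)) = -9.5146 rad/s; magnitude 9.5146 rad/s.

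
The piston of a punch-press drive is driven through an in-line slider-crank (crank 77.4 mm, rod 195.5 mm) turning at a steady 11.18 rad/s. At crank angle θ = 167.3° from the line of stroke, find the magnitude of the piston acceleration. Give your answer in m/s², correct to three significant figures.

ω = 11.18 rad/s
x(θ) = r cosθ + √(L² − r² sin²θ); with ω constant, a = ω²·d²x/dθ².
d²x/dθ² = −r cosθ − r²(cos2θ)/√u − r⁴ sin²2θ/(4u^{3/2}),  u = L² − r² sin²θ = 0.0379307 m².
Substituting r = 0.0774 m, L = 0.1955 m, θ = 167.3°: d²x/dθ² = +0.047496 m.
a = ω²·d²x/dθ² = (11.18)²·(+0.047496) = +5.9367 m/s²;  |a| = 5.9367 m/s².

5.94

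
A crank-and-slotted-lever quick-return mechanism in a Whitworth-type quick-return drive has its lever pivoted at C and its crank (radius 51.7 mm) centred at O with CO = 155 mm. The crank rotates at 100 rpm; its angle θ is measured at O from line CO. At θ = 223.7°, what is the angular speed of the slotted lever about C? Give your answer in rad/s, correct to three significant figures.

ω = 10.47 rad/s (from 100 rpm).
Crank pin A relative to C: A = (d + r cosθ, r sinθ); lever angle φ = atan2(r sinθ, d + r cosθ).
Differentiating tanφ: φ̇ = rω(d cosθ + r)/(d² + r² + 2dr cosθ).
d² + r² + 2dr cosθ = |CA|² = 0.0151109 m²;  d cosθ + r = -0.06036 m.
|ω_lever| = |0.0517·10.47·-0.06036| / 0.0151109 = 2.1626 rad/s.

2.16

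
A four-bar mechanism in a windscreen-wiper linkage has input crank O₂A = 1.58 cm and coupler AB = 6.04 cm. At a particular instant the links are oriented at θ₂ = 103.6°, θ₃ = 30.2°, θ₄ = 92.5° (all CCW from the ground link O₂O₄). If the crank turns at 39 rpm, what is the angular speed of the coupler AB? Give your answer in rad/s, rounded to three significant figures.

ω₂ = 4.084 rad/s (from 39 rpm).
Differentiating the loop-closure r₂e^{iθ₂}+r₃e^{iθ₃}=r₁+r₄e^{iθ₄} gives r₂ω₂e^{iθ₂}+r₃ω₃e^{iθ₃}=r₄ω₄e^{iθ₄}.
Eliminating the other unknown: ω₃ = r₂ω₂ sin(θ₄−θ₂) / [r₃ sin(θ₃−θ₄)].
Numerator sine = -0.19252; denominator sine = -0.88539.
Result = 0.0158·4.084·(-0.19252) / (0.0604·(-0.88539)) = +0.2323 rad/s; magnitude 0.2323 rad/s.

0.232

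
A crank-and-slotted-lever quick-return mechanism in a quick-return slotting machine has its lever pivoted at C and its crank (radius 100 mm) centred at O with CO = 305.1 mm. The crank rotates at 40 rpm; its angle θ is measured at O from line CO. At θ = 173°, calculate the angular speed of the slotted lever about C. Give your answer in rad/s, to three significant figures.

2.00

ω = 4.189 rad/s (from 40 rpm).
Crank pin A relative to C: A = (d + r cosθ, r sinθ); lever angle φ = atan2(r sinθ, d + r cosθ).
Differentiating tanφ: φ̇ = rω(d cosθ + r)/(d² + r² + 2dr cosθ).
d² + r² + 2dr cosθ = |CA|² = 0.0425208 m²;  d cosθ + r = -0.20283 m.
|ω_lever| = |0.1·4.189·-0.20283| / 0.0425208 = 1.9981 rad/s.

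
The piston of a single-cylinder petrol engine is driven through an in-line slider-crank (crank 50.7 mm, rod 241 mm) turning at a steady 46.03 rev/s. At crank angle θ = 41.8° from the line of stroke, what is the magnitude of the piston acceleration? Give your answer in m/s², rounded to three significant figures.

3270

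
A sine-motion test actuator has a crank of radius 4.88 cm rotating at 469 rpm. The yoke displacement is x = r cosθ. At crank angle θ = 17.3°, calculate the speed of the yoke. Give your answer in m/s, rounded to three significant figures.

ω = 49.11 rad/s (from 469 rpm).
x = r cosθ ⇒ ẋ = −rω sinθ.
|v| = rω|sinθ| = 0.0488·49.11·|sin 17.3°| = 0.71273 m/s.

0.713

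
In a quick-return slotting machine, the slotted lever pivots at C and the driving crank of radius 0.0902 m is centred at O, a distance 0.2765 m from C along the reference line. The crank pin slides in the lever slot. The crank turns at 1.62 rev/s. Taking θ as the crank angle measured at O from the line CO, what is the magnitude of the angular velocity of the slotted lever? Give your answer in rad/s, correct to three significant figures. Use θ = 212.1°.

ω = 10.18 rad/s (from 1.62 rev/s).
Crank pin A relative to C: A = (d + r cosθ, r sinθ); lever angle φ = atan2(r sinθ, d + r cosθ).
Differentiating tanφ: φ̇ = rω(d cosθ + r)/(d² + r² + 2dr cosθ).
d² + r² + 2dr cosθ = |CA|² = 0.0423333 m²;  d cosθ + r = -0.14403 m.
|ω_lever| = |0.0902·10.18·-0.14403| / 0.0423333 = 3.1237 rad/s.

3.12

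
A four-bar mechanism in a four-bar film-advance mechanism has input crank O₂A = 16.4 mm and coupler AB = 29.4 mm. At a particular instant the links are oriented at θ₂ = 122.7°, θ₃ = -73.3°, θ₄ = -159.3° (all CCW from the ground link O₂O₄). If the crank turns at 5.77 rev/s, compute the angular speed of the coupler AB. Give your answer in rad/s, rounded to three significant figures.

19.8

ω₂ = 36.25 rad/s (from 5.77 rev/s).
Differentiating the loop-closure r₂e^{iθ₂}+r₃e^{iθ₃}=r₁+r₄e^{iθ₄} gives r₂ω₂e^{iθ₂}+r₃ω₃e^{iθ₃}=r₄ω₄e^{iθ₄}.
Eliminating the other unknown: ω₃ = r₂ω₂ sin(θ₄−θ₂) / [r₃ sin(θ₃−θ₄)].
Numerator sine = +0.97815; denominator sine = +0.99756.
Result = 0.0164·36.25·(+0.97815) / (0.0294·(+0.99756)) = +19.83 rad/s; magnitude 19.83 rad/s.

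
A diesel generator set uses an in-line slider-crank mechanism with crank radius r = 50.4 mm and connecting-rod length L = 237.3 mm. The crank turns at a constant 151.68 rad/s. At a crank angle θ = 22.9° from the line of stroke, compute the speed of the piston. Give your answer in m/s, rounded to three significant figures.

3.56

ω = 151.7 rad/s
For an in-line slider-crank, x = r cosθ + √(L² − r² sin²θ), so v = −rω sinθ·[1 + r cosθ/√(L² − r² sin²θ)].
With r = 0.0504 m, L = 0.2373 m, θ = 22.9°: √(L² − r² sin²θ) = 0.23649 m.
v = −0.0504·151.7·0.38912·[1 + 0.0504·0.92119/0.23649] = -3.5587 m/s.
|v| = 3.5587 m/s.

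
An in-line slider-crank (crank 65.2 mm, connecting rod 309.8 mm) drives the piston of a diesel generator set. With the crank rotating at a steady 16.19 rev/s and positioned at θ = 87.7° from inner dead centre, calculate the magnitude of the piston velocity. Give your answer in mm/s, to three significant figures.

6680

ω = 2π·16.2 = 101.7 rad/s
For an in-line slider-crank, x = r cosθ + √(L² − r² sin²θ), so v = −rω sinθ·[1 + r cosθ/√(L² − r² sin²θ)].
With r = 0.0652 m, L = 0.3098 m, θ = 87.7°: √(L² − r² sin²θ) = 0.30287 m.
v = −0.0652·101.7·0.99919·[1 + 0.0652·0.04013/0.30287] = -6.6844 m/s.
|v| = 6.6844 m/s = 6684.4 mm/s.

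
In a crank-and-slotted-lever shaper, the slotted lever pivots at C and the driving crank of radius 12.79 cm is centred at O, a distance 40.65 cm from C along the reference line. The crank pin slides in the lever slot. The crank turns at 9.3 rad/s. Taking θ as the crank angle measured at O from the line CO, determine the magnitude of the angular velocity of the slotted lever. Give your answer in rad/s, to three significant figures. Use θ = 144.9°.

2.52

ω = 9.3 rad/s
Crank pin A relative to C: A = (d + r cosθ, r sinθ); lever angle φ = atan2(r sinθ, d + r cosθ).
Differentiating tanφ: φ̇ = rω(d cosθ + r)/(d² + r² + 2dr cosθ).
d² + r² + 2dr cosθ = |CA|² = 0.0965272 m²;  d cosθ + r = -0.20468 m.
|ω_lever| = |0.1279·9.3·-0.20468| / 0.0965272 = 2.5222 rad/s.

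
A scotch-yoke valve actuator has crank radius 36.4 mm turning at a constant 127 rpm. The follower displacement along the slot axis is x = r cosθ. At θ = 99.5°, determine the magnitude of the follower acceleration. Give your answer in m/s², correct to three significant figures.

1.06

ω = 13.3 rad/s (from 127 rpm).
x = r cosθ ⇒ ẍ = −rω² cosθ (ω constant).
|a| = rω²|cosθ| = 0.0364·(13.3)²·|cos 99.5°| = 1.0626 m/s².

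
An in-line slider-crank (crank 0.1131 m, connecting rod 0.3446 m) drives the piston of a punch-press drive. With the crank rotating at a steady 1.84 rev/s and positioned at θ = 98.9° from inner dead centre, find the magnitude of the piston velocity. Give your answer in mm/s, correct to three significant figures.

ω = 2π·1.84 = 11.56 rad/s
For an in-line slider-crank, x = r cosθ + √(L² − r² sin²θ), so v = −rω sinθ·[1 + r cosθ/√(L² − r² sin²θ)].
With r = 0.1131 m, L = 0.3446 m, θ = 98.9°: √(L² − r² sin²θ) = 0.32598 m.
v = −0.1131·11.56·0.98796·[1 + 0.1131·-0.15471/0.32598] = -1.2225 m/s.
|v| = 1.2225 m/s = 1222.5 mm/s.

1220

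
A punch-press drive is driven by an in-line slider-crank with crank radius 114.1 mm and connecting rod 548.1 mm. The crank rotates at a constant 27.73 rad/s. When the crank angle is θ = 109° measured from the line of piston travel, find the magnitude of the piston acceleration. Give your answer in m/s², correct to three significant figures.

43.2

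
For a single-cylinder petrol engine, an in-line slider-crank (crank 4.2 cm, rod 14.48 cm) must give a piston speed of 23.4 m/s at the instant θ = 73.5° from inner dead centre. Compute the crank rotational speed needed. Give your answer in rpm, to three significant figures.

5110

For an in-line slider-crank, |v_piston| = rω|sinθ|·[1 + r cosθ/√(L² − r² sin²θ)].
With r = 0.042 m, L = 0.1448 m, θ = 73.5°: the bracketed kinematic factor |dx/dθ| = 0.043724 m.
ω = v/|dx/dθ| = 23.4/0.043724 = 535.17 rad/s.
N = 60ω/(2π) = 5110.5 rpm.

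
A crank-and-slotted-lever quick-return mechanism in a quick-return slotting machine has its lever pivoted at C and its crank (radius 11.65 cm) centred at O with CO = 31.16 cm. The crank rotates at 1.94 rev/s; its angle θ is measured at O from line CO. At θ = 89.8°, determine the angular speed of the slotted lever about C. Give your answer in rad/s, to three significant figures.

ω = 12.19 rad/s (from 1.94 rev/s).
Crank pin A relative to C: A = (d + r cosθ, r sinθ); lever angle φ = atan2(r sinθ, d + r cosθ).
Differentiating tanφ: φ̇ = rω(d cosθ + r)/(d² + r² + 2dr cosθ).
d² + r² + 2dr cosθ = |CA|² = 0.11092 m²;  d cosθ + r = +0.11759 m.
|ω_lever| = |0.1165·12.19·+0.11759| / 0.11092 = 1.5054 rad/s.

1.51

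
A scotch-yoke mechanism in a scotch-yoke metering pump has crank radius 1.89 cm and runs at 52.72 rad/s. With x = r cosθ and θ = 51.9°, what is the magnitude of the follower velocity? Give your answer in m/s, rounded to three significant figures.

0.784

ω = 52.72 rad/s
x = r cosθ ⇒ ẋ = −rω sinθ.
|v| = rω|sinθ| = 0.0189·52.72·|sin 51.9°| = 0.78411 m/s.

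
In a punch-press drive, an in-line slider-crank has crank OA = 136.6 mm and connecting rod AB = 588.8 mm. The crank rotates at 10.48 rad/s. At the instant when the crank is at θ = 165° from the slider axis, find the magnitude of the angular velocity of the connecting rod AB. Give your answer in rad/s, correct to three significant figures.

2.35

ω = 10.48 rad/s
The rod makes angle φ with the slider axis where L sinφ = r sinθ; differentiating, L cosφ·φ̇ = r ω cosθ.
L cosφ = √(L² − r² sin²θ) = 0.58774 m.
|ω_rod| = r ω |cosθ| / √(L² − r² sin²θ) = 0.1366·10.48·0.96593/0.58774 = 2.3527 rad/s.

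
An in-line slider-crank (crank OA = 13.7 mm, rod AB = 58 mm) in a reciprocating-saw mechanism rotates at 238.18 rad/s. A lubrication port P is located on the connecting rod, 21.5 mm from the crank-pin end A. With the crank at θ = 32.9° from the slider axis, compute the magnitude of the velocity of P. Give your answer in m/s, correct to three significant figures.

ω = 238.2 rad/s.  Crank-pin speed |V_A| = rω = 3.2631 m/s, perpendicular to OA.
Rod angle: sinφ = −(r/L) sinθ ⇒ φ = -7.371°; ω_rod = −rω cosθ/√(L²−r²sin²θ) = -47.63 rad/s.
V_P = V_A + ω_rod × AP, with AP = 0.0215 m along the rod.
Components: V_Px = −rω sinθ − a·ω_rod·sinφ = -1.9038 m/s;  V_Py = rω cosθ + a·ω_rod·cosφ = +1.7241 m/s.
|V_P| = √(V_Px² + V_Py²) = 2.5685 m/s.

2.57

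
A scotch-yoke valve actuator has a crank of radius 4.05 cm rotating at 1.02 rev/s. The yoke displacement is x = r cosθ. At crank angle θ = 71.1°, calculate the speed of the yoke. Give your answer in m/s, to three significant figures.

0.246

ω = 6.409 rad/s (from 1.02 rev/s).
x = r cosθ ⇒ ẋ = −rω sinθ.
|v| = rω|sinθ| = 0.0405·6.409·|sin 71.1°| = 0.24556 m/s.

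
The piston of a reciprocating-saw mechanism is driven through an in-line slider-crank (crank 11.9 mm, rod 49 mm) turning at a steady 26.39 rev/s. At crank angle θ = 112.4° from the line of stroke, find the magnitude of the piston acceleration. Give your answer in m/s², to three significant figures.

ω = 2π·26.4 = 165.8 rad/s
x(θ) = r cosθ + √(L² − r² sin²θ); with ω constant, a = ω²·d²x/dθ².
d²x/dθ² = −r cosθ − r²(cos2θ)/√u − r⁴ sin²2θ/(4u^{3/2}),  u = L² − r² sin²θ = 0.00227995 m².
Substituting r = 0.0119 m, L = 0.049 m, θ = 112.4°: d²x/dθ² = +0.0066163 m.
a = ω²·d²x/dθ² = (165.8)²·(+0.0066163) = +181.91 m/s²;  |a| = 181.91 m/s².

182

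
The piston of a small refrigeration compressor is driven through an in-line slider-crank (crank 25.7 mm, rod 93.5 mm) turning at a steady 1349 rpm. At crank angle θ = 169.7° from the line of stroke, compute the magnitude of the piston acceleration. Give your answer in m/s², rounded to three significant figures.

ω = 2π·1349/60 = 141.3 rad/s
x(θ) = r cosθ + √(L² − r² sin²θ); with ω constant, a = ω²·d²x/dθ².
d²x/dθ² = −r cosθ − r²(cos2θ)/√u − r⁴ sin²2θ/(4u^{3/2}),  u = L² − r² sin²θ = 0.00872113 m².
Substituting r = 0.0257 m, L = 0.0935 m, θ = 169.7°: d²x/dθ² = +0.018649 m.
a = ω²·d²x/dθ² = (141.3)²·(+0.018649) = +372.16 m/s²;  |a| = 372.16 m/s².

372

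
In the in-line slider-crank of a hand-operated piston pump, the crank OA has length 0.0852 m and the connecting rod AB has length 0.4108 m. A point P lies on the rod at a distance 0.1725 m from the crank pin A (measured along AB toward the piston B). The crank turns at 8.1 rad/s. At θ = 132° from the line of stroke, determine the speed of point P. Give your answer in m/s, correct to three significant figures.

0.552

ω = 8.1 rad/s.  Crank-pin speed |V_A| = rω = 0.69012 m/s, perpendicular to OA.
Rod angle: sinφ = −(r/L) sinθ ⇒ φ = -8.866°; ω_rod = −rω cosθ/√(L²−r²sin²θ) = +1.1377 rad/s.
V_P = V_A + ω_rod × AP, with AP = 0.1725 m along the rod.
Components: V_Px = −rω sinθ − a·ω_rod·sinφ = -0.48261 m/s;  V_Py = rω cosθ + a·ω_rod·cosφ = -0.26787 m/s.
|V_P| = √(V_Px² + V_Py²) = 0.55197 m/s.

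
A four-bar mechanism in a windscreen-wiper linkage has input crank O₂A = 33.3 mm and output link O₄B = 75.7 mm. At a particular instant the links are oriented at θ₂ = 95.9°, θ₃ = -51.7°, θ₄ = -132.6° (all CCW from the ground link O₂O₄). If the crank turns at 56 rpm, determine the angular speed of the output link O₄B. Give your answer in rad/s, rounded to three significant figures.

ω₂ = 5.864 rad/s (from 56 rpm).
Differentiating the loop-closure r₂e^{iθ₂}+r₃e^{iθ₃}=r₁+r₄e^{iθ₄} gives r₂ω₂e^{iθ₂}+r₃ω₃e^{iθ₃}=r₄ω₄e^{iθ₄}.
Eliminating the other unknown: ω₄ = r₂ω₂ sin(θ₂−θ₃) / [r₄ sin(θ₄−θ₃)].
Numerator sine = +0.53583; denominator sine = -0.98741.
Result = 0.0333·5.864·(+0.53583) / (0.0757·(-0.98741)) = -1.3999 rad/s; magnitude 1.3999 rad/s.

1.40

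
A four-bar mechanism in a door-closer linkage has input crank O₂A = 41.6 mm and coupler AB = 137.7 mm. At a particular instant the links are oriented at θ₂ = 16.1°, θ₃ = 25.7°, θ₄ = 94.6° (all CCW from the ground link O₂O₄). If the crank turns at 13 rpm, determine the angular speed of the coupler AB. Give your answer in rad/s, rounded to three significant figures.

0.432

ω₂ = 1.361 rad/s (from 13 rpm).
Differentiating the loop-closure r₂e^{iθ₂}+r₃e^{iθ₃}=r₁+r₄e^{iθ₄} gives r₂ω₂e^{iθ₂}+r₃ω₃e^{iθ₃}=r₄ω₄e^{iθ₄}.
Eliminating the other unknown: ω₃ = r₂ω₂ sin(θ₄−θ₂) / [r₃ sin(θ₃−θ₄)].
Numerator sine = +0.97992; denominator sine = -0.93295.
Result = 0.0416·1.361·(+0.97992) / (0.1377·(-0.93295)) = -0.43198 rad/s; magnitude 0.43198 rad/s.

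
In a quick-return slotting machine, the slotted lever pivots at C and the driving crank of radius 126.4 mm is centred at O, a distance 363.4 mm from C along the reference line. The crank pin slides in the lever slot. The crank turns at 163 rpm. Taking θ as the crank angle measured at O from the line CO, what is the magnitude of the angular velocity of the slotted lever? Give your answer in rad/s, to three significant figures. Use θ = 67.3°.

ω = 17.07 rad/s (from 163 rpm).
Crank pin A relative to C: A = (d + r cosθ, r sinθ); lever angle φ = atan2(r sinθ, d + r cosθ).
Differentiating tanφ: φ̇ = rω(d cosθ + r)/(d² + r² + 2dr cosθ).
d² + r² + 2dr cosθ = |CA|² = 0.183489 m²;  d cosθ + r = +0.26664 m.
|ω_lever| = |0.1264·17.07·+0.26664| / 0.183489 = 3.1353 rad/s.

3.14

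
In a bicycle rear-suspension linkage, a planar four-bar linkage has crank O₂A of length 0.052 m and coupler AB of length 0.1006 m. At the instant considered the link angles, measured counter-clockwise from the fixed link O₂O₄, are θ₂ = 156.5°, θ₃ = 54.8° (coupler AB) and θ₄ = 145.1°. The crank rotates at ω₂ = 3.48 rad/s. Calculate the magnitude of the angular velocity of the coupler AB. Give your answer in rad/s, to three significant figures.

0.356

ω₂ = 3.48 rad/s
Differentiating the loop-closure r₂e^{iθ₂}+r₃e^{iθ₃}=r₁+r₄e^{iθ₄} gives r₂ω₂e^{iθ₂}+r₃ω₃e^{iθ₃}=r₄ω₄e^{iθ₄}.
Eliminating the other unknown: ω₃ = r₂ω₂ sin(θ₄−θ₂) / [r₃ sin(θ₃−θ₄)].
Numerator sine = -0.19766; denominator sine = -0.99999.
Result = 0.052·3.48·(-0.19766) / (0.1006·(-0.99999)) = +0.35555 rad/s; magnitude 0.35555 rad/s.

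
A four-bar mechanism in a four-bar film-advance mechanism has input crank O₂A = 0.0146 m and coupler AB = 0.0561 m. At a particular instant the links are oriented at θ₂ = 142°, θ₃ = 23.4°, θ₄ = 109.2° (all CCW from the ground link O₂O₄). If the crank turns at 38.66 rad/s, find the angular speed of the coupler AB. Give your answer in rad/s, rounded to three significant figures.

ω₂ = 38.66 rad/s
Differentiating the loop-closure r₂e^{iθ₂}+r₃e^{iθ₃}=r₁+r₄e^{iθ₄} gives r₂ω₂e^{iθ₂}+r₃ω₃e^{iθ₃}=r₄ω₄e^{iθ₄}.
Eliminating the other unknown: ω₃ = r₂ω₂ sin(θ₄−θ₂) / [r₃ sin(θ₃−θ₄)].
Numerator sine = -0.54171; denominator sine = -0.99731.
Result = 0.0146·38.66·(-0.54171) / (0.0561·(-0.99731)) = +5.4649 rad/s; magnitude 5.4649 rad/s.

5.46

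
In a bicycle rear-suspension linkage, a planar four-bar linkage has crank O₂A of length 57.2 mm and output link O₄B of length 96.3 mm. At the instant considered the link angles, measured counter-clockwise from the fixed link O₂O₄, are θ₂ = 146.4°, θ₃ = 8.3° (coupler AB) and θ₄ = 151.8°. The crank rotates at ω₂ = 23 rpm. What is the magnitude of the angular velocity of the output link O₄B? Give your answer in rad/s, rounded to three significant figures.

ω₂ = 2.409 rad/s (from 23 rpm).
Differentiating the loop-closure r₂e^{iθ₂}+r₃e^{iθ₃}=r₁+r₄e^{iθ₄} gives r₂ω₂e^{iθ₂}+r₃ω₃e^{iθ₃}=r₄ω₄e^{iθ₄}.
Eliminating the other unknown: ω₄ = r₂ω₂ sin(θ₂−θ₃) / [r₄ sin(θ₄−θ₃)].
Numerator sine = +0.66783; denominator sine = +0.59482.
Result = 0.0572·2.409·(+0.66783) / (0.0963·(+0.59482)) = +1.6062 rad/s; magnitude 1.6062 rad/s.

1.61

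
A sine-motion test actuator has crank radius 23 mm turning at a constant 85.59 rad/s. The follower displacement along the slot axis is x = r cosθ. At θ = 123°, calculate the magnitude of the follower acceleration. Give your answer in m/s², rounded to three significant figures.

ω = 85.59 rad/s
x = r cosθ ⇒ ẍ = −rω² cosθ (ω constant).
|a| = rω²|cosθ| = 0.023·(85.59)²·|cos 123°| = 91.766 m/s².

91.8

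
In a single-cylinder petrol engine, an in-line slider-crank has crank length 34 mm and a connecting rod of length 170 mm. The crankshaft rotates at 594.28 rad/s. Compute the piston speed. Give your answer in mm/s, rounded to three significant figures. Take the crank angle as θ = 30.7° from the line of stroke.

12100

ω = 594.3 rad/s
For an in-line slider-crank, x = r cosθ + √(L² − r² sin²θ), so v = −rω sinθ·[1 + r cosθ/√(L² − r² sin²θ)].
With r = 0.034 m, L = 0.17 m, θ = 30.7°: √(L² − r² sin²θ) = 0.16911 m.
v = −0.034·594.3·0.51054·[1 + 0.034·0.85985/0.16911] = -12.099 m/s.
|v| = 12.099 m/s = 12099 mm/s.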